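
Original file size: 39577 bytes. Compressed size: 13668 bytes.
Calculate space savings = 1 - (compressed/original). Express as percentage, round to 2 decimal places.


ratio = compressed/original = 13668/39577 = 0.345352
savings = 1 - ratio = 1 - 0.345352 = 0.654648
as a percentage: 0.654648 * 100 = 65.46%

Space savings = 1 - 13668/39577 = 65.46%


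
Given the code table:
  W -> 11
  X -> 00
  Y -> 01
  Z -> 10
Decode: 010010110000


Decoding:
01 -> Y
00 -> X
10 -> Z
11 -> W
00 -> X
00 -> X


Result: YXZWXX


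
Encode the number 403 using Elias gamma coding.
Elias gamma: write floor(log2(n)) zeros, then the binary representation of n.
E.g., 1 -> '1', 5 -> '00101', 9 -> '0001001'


num_bits = floor(log2(403)) + 1 = 9
leading_zeros = num_bits - 1 = 8
binary(403) = 110010011

Elias gamma(403) = '00000000' + '110010011' = 00000000110010011 (17 bits)


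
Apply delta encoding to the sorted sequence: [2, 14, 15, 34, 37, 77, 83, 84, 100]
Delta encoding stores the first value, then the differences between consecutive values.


First value: 2
Deltas:
  14 - 2 = 12
  15 - 14 = 1
  34 - 15 = 19
  37 - 34 = 3
  77 - 37 = 40
  83 - 77 = 6
  84 - 83 = 1
  100 - 84 = 16


Delta encoded: [2, 12, 1, 19, 3, 40, 6, 1, 16]


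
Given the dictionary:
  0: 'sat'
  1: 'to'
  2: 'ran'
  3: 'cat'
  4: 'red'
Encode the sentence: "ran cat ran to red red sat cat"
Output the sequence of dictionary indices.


Look up each word in the dictionary:
  'ran' -> 2
  'cat' -> 3
  'ran' -> 2
  'to' -> 1
  'red' -> 4
  'red' -> 4
  'sat' -> 0
  'cat' -> 3

Encoded: [2, 3, 2, 1, 4, 4, 0, 3]


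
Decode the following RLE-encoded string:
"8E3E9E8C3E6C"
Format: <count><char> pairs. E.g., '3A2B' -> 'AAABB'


Expanding each <count><char> pair:
  8E -> 'EEEEEEEE'
  3E -> 'EEE'
  9E -> 'EEEEEEEEE'
  8C -> 'CCCCCCCC'
  3E -> 'EEE'
  6C -> 'CCCCCC'

Decoded = EEEEEEEEEEEEEEEEEEEECCCCCCCCEEECCCCCC


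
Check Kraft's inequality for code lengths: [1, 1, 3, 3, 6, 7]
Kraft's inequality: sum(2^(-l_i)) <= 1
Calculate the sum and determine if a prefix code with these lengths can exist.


Sum = 2^(-1) + 2^(-1) + 2^(-3) + 2^(-3) + 2^(-6) + 2^(-7)
    = 0.5 + 0.5 + 0.125 + 0.125 + 0.015625 + 0.0078125
    = 163/128 = 1.2734375
Since 1.2734375 > 1, Kraft's inequality is NOT satisfied.
A prefix code with these lengths CANNOT exist.

Kraft sum = 1.2734375. Not satisfied.


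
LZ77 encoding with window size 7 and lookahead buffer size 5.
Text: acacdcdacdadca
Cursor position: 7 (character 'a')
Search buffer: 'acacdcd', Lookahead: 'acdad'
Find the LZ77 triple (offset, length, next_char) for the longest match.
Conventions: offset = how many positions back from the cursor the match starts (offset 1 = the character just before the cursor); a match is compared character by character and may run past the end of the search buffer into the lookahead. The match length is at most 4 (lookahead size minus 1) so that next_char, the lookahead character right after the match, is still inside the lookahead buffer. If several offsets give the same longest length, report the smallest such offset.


Try each offset into the search buffer:
  offset=1 (pos 6, char 'd'): match length 0
  offset=2 (pos 5, char 'c'): match length 0
  offset=3 (pos 4, char 'd'): match length 0
  offset=4 (pos 3, char 'c'): match length 0
  offset=5 (pos 2, char 'a'): match length 3
  offset=6 (pos 1, char 'c'): match length 0
  offset=7 (pos 0, char 'a'): match length 2
Longest match has length 3 at offset 5.
next_char = character at position 7 + 3 = 10 -> 'a'

Best match: offset=5, length=3 (matching 'acd' starting at position 2)
LZ77 triple: (5, 3, 'a')


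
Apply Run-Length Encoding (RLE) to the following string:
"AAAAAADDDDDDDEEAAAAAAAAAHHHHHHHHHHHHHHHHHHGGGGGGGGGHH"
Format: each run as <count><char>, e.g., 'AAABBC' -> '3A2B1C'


Scanning runs left to right:
  i=0: run of 'A' x 6 -> '6A'
  i=6: run of 'D' x 7 -> '7D'
  i=13: run of 'E' x 2 -> '2E'
  i=15: run of 'A' x 9 -> '9A'
  i=24: run of 'H' x 18 -> '18H'
  i=42: run of 'G' x 9 -> '9G'
  i=51: run of 'H' x 2 -> '2H'

RLE = 6A7D2E9A18H9G2H


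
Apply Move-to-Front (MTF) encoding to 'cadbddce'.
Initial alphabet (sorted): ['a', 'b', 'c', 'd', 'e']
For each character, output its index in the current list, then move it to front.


MTF encoding:
'c': index 2 in ['a', 'b', 'c', 'd', 'e'] -> ['c', 'a', 'b', 'd', 'e']
'a': index 1 in ['c', 'a', 'b', 'd', 'e'] -> ['a', 'c', 'b', 'd', 'e']
'd': index 3 in ['a', 'c', 'b', 'd', 'e'] -> ['d', 'a', 'c', 'b', 'e']
'b': index 3 in ['d', 'a', 'c', 'b', 'e'] -> ['b', 'd', 'a', 'c', 'e']
'd': index 1 in ['b', 'd', 'a', 'c', 'e'] -> ['d', 'b', 'a', 'c', 'e']
'd': index 0 in ['d', 'b', 'a', 'c', 'e'] -> ['d', 'b', 'a', 'c', 'e']
'c': index 3 in ['d', 'b', 'a', 'c', 'e'] -> ['c', 'd', 'b', 'a', 'e']
'e': index 4 in ['c', 'd', 'b', 'a', 'e'] -> ['e', 'c', 'd', 'b', 'a']


Output: [2, 1, 3, 3, 1, 0, 3, 4]


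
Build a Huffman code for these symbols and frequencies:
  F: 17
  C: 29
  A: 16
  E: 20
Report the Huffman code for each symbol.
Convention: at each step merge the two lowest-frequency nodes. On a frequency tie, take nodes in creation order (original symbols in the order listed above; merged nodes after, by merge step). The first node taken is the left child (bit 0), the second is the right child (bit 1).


Huffman tree construction:
Step 1: Merge A(16) + F(17) = 33
Step 2: Merge E(20) + C(29) = 49
Step 3: Merge (A+F)(33) + (E+C)(49) = 82
Read each symbol's code off the tree from the root (left child = 0, right child = 1).

Codes:
  F: 01 (length 2)
  C: 11 (length 2)
  A: 00 (length 2)
  E: 10 (length 2)
Average code length: 164/82 = 2.0000 bits/symbol


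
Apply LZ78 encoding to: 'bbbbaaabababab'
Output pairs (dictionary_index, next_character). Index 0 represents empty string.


LZ78 encoding steps:
Dictionary: {0: ''}
Step 1: w='' (idx 0), next='b' -> output (0, 'b'), add 'b' as idx 1
Step 2: w='b' (idx 1), next='b' -> output (1, 'b'), add 'bb' as idx 2
Step 3: w='b' (idx 1), next='a' -> output (1, 'a'), add 'ba' as idx 3
Step 4: w='' (idx 0), next='a' -> output (0, 'a'), add 'a' as idx 4
Step 5: w='a' (idx 4), next='b' -> output (4, 'b'), add 'ab' as idx 5
Step 6: w='ab' (idx 5), next='a' -> output (5, 'a'), add 'aba' as idx 6
Step 7: w='ba' (idx 3), next='b' -> output (3, 'b'), add 'bab' as idx 7


Encoded: [(0, 'b'), (1, 'b'), (1, 'a'), (0, 'a'), (4, 'b'), (5, 'a'), (3, 'b')]


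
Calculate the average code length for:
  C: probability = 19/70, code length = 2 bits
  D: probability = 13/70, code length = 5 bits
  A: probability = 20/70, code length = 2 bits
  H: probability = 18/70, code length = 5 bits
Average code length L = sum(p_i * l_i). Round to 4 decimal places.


Weighted contributions p_i * l_i:
  C: (19/70) * 2 = 38/70
  D: (13/70) * 5 = 65/70
  A: (20/70) * 2 = 40/70
  H: (18/70) * 5 = 90/70
Sum = (38 + 65 + 40 + 90)/70 = 233/70

L = 233/70 = 3.3286 bits/symbol


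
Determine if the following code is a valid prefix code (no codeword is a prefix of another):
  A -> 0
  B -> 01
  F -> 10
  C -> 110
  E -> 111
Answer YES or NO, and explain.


Checking each pair (does one codeword prefix another?):
  A='0' vs B='01': prefix -- VIOLATION

NO -- this is NOT a valid prefix code. A (0) is a prefix of B (01).


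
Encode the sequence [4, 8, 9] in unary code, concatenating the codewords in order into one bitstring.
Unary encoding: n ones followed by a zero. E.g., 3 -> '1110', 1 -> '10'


Encode each number as n ones followed by a terminating 0:
  4 -> 11110 (5 bits)
  8 -> 111111110 (9 bits)
  9 -> 1111111110 (10 bits)
Total length = 5 + 9 + 10 = 24 bits.

Unary([4, 8, 9]) = 111101111111101111111110 (24 bits)


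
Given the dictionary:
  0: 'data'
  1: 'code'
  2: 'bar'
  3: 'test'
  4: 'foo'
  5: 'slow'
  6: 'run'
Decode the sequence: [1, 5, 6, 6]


Look up each index in the dictionary:
  1 -> 'code'
  5 -> 'slow'
  6 -> 'run'
  6 -> 'run'

Decoded: "code slow run run"


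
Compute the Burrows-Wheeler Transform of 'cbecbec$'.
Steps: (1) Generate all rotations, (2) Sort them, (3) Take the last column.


Rotations (sorted):
  0: $cbecbec -> last char: c
  1: bec$cbec -> last char: c
  2: becbec$c -> last char: c
  3: c$cbecbe -> last char: e
  4: cbec$cbe -> last char: e
  5: cbecbec$ -> last char: $
  6: ec$cbecb -> last char: b
  7: ecbec$cb -> last char: b


BWT = cccee$bb


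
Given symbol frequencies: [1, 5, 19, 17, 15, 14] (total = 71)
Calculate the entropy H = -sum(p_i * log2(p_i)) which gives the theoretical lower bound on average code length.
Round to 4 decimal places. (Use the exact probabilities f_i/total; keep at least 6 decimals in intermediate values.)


Per-symbol terms -p_i * log2(p_i) with p_i = f_i/71:
  p = 1/71 = 0.014085: log2(p) = -6.149747, -p*log2(p) = 0.086616
  p = 5/71 = 0.070423: log2(p) = -3.827819, -p*log2(p) = 0.269565
  p = 19/71 = 0.267606: log2(p) = -1.901820, -p*log2(p) = 0.508938
  p = 17/71 = 0.239437: log2(p) = -2.062284, -p*log2(p) = 0.493786
  p = 15/71 = 0.211268: log2(p) = -2.242857, -p*log2(p) = 0.473843
  p = 14/71 = 0.197183: log2(p) = -2.342392, -p*log2(p) = 0.461880
H = 0.086616 + 0.269565 + 0.508938 + 0.493786 + 0.473843 + 0.461880 = 2.294628

H = 2.2946 bits/symbol


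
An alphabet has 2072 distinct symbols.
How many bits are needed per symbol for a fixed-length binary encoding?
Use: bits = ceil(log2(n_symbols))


log2(2072) = 11.0168
Bracket: 2^11 = 2048 < 2072 <= 2^12 = 4096
So ceil(log2(2072)) = 12

bits = ceil(log2(2072)) = ceil(11.0168) = 12 bits


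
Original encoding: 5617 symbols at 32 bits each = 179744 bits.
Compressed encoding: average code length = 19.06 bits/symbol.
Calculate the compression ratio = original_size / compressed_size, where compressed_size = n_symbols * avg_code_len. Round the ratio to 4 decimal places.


original_size = n_symbols * orig_bits = 5617 * 32 = 179744 bits
compressed_size = n_symbols * avg_code_len = 5617 * 19.06 = 107060.02 bits
ratio = original_size / compressed_size = 179744 / 107060.02 = 1.6789

Compression ratio = 1.6789


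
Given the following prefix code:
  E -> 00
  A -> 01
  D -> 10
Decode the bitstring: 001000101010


Decoding step by step:
Bits 00 -> E
Bits 10 -> D
Bits 00 -> E
Bits 10 -> D
Bits 10 -> D
Bits 10 -> D


Decoded message: EDEDDD


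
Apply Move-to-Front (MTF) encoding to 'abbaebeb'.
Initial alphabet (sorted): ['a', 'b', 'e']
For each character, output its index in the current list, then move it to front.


MTF encoding:
'a': index 0 in ['a', 'b', 'e'] -> ['a', 'b', 'e']
'b': index 1 in ['a', 'b', 'e'] -> ['b', 'a', 'e']
'b': index 0 in ['b', 'a', 'e'] -> ['b', 'a', 'e']
'a': index 1 in ['b', 'a', 'e'] -> ['a', 'b', 'e']
'e': index 2 in ['a', 'b', 'e'] -> ['e', 'a', 'b']
'b': index 2 in ['e', 'a', 'b'] -> ['b', 'e', 'a']
'e': index 1 in ['b', 'e', 'a'] -> ['e', 'b', 'a']
'b': index 1 in ['e', 'b', 'a'] -> ['b', 'e', 'a']


Output: [0, 1, 0, 1, 2, 2, 1, 1]


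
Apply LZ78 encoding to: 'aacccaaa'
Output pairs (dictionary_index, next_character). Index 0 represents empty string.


LZ78 encoding steps:
Dictionary: {0: ''}
Step 1: w='' (idx 0), next='a' -> output (0, 'a'), add 'a' as idx 1
Step 2: w='a' (idx 1), next='c' -> output (1, 'c'), add 'ac' as idx 2
Step 3: w='' (idx 0), next='c' -> output (0, 'c'), add 'c' as idx 3
Step 4: w='c' (idx 3), next='a' -> output (3, 'a'), add 'ca' as idx 4
Step 5: w='a' (idx 1), next='a' -> output (1, 'a'), add 'aa' as idx 5


Encoded: [(0, 'a'), (1, 'c'), (0, 'c'), (3, 'a'), (1, 'a')]


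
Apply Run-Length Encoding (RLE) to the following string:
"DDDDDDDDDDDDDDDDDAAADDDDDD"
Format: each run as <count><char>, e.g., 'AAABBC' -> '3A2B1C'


Scanning runs left to right:
  i=0: run of 'D' x 17 -> '17D'
  i=17: run of 'A' x 3 -> '3A'
  i=20: run of 'D' x 6 -> '6D'

RLE = 17D3A6D


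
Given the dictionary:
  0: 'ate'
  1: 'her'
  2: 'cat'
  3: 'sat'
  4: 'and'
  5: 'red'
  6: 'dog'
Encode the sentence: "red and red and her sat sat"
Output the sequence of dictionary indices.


Look up each word in the dictionary:
  'red' -> 5
  'and' -> 4
  'red' -> 5
  'and' -> 4
  'her' -> 1
  'sat' -> 3
  'sat' -> 3

Encoded: [5, 4, 5, 4, 1, 3, 3]


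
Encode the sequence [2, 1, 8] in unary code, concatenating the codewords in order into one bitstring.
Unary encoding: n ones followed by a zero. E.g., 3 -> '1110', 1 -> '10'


Encode each number as n ones followed by a terminating 0:
  2 -> 110 (3 bits)
  1 -> 10 (2 bits)
  8 -> 111111110 (9 bits)
Total length = 3 + 2 + 9 = 14 bits.

Unary([2, 1, 8]) = 11010111111110 (14 bits)


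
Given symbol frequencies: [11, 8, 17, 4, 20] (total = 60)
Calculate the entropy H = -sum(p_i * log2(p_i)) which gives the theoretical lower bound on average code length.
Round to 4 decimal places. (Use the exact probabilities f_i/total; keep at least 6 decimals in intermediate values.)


Per-symbol terms -p_i * log2(p_i) with p_i = f_i/60:
  p = 11/60 = 0.183333: log2(p) = -2.447459, -p*log2(p) = 0.448701
  p = 8/60 = 0.133333: log2(p) = -2.906891, -p*log2(p) = 0.387585
  p = 17/60 = 0.283333: log2(p) = -1.819428, -p*log2(p) = 0.515505
  p = 4/60 = 0.066667: log2(p) = -3.906891, -p*log2(p) = 0.260459
  p = 20/60 = 0.333333: log2(p) = -1.584963, -p*log2(p) = 0.528321
H = 0.448701 + 0.387585 + 0.515505 + 0.260459 + 0.528321 = 2.140571

H = 2.1406 bits/symbol


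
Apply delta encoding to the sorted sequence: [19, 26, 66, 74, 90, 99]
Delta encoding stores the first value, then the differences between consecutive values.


First value: 19
Deltas:
  26 - 19 = 7
  66 - 26 = 40
  74 - 66 = 8
  90 - 74 = 16
  99 - 90 = 9


Delta encoded: [19, 7, 40, 8, 16, 9]


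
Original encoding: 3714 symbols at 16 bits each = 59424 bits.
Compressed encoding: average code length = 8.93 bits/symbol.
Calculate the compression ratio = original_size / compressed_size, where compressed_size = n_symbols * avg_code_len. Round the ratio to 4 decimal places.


original_size = n_symbols * orig_bits = 3714 * 16 = 59424 bits
compressed_size = n_symbols * avg_code_len = 3714 * 8.93 = 33166.02 bits
ratio = original_size / compressed_size = 59424 / 33166.02 = 1.7917

Compression ratio = 1.7917


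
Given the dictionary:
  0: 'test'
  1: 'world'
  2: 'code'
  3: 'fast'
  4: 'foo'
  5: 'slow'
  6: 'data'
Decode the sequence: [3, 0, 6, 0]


Look up each index in the dictionary:
  3 -> 'fast'
  0 -> 'test'
  6 -> 'data'
  0 -> 'test'

Decoded: "fast test data test"


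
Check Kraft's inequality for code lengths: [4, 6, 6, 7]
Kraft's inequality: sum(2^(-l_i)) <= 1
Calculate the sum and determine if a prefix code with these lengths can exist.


Sum = 2^(-4) + 2^(-6) + 2^(-6) + 2^(-7)
    = 0.0625 + 0.015625 + 0.015625 + 0.0078125
    = 13/128 = 0.1015625
Since 0.1015625 <= 1, Kraft's inequality IS satisfied.
A prefix code with these lengths CAN exist.

Kraft sum = 0.1015625. Satisfied.


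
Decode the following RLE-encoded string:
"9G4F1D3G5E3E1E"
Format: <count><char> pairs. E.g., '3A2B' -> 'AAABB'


Expanding each <count><char> pair:
  9G -> 'GGGGGGGGG'
  4F -> 'FFFF'
  1D -> 'D'
  3G -> 'GGG'
  5E -> 'EEEEE'
  3E -> 'EEE'
  1E -> 'E'

Decoded = GGGGGGGGGFFFFDGGGEEEEEEEEE


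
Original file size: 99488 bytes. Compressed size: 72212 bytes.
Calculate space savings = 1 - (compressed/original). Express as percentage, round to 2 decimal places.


ratio = compressed/original = 72212/99488 = 0.725836
savings = 1 - ratio = 1 - 0.725836 = 0.274164
as a percentage: 0.274164 * 100 = 27.42%

Space savings = 1 - 72212/99488 = 27.42%


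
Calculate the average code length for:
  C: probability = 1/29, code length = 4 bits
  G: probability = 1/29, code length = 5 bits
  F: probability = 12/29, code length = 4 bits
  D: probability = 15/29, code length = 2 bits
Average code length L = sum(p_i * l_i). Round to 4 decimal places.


Weighted contributions p_i * l_i:
  C: (1/29) * 4 = 4/29
  G: (1/29) * 5 = 5/29
  F: (12/29) * 4 = 48/29
  D: (15/29) * 2 = 30/29
Sum = (4 + 5 + 48 + 30)/29 = 87/29

L = 87/29 = 3.0000 bits/symbol


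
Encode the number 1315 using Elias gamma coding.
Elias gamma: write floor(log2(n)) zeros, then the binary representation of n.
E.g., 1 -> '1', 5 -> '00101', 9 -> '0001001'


num_bits = floor(log2(1315)) + 1 = 11
leading_zeros = num_bits - 1 = 10
binary(1315) = 10100100011

Elias gamma(1315) = '0000000000' + '10100100011' = 000000000010100100011 (21 bits)


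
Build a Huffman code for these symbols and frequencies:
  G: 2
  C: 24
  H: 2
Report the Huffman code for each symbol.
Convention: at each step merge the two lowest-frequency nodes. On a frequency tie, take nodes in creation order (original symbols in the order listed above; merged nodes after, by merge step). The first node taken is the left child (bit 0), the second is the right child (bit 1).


Huffman tree construction:
Step 1: Merge G(2) + H(2) = 4
Step 2: Merge (G+H)(4) + C(24) = 28
Read each symbol's code off the tree from the root (left child = 0, right child = 1).

Codes:
  G: 00 (length 2)
  C: 1 (length 1)
  H: 01 (length 2)
Average code length: 32/28 = 1.1429 bits/symbol


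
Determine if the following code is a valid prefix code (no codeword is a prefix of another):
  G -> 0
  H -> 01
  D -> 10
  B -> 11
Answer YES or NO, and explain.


Checking each pair (does one codeword prefix another?):
  G='0' vs H='01': prefix -- VIOLATION

NO -- this is NOT a valid prefix code. G (0) is a prefix of H (01).


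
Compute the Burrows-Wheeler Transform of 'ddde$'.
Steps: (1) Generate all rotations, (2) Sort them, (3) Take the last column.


Rotations (sorted):
  0: $ddde -> last char: e
  1: ddde$ -> last char: $
  2: dde$d -> last char: d
  3: de$dd -> last char: d
  4: e$ddd -> last char: d


BWT = e$ddd


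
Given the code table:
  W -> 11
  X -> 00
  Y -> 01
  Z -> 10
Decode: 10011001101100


Decoding:
10 -> Z
01 -> Y
10 -> Z
01 -> Y
10 -> Z
11 -> W
00 -> X


Result: ZYZYZWX


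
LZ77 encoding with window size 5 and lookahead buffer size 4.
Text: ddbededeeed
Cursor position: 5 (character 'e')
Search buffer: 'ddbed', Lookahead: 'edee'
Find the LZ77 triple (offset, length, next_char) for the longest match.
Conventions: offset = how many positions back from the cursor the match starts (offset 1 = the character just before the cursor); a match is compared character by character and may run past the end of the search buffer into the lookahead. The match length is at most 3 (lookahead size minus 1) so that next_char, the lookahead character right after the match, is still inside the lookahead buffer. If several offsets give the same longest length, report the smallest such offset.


Try each offset into the search buffer:
  offset=1 (pos 4, char 'd'): match length 0
  offset=2 (pos 3, char 'e'): match length 3
  offset=3 (pos 2, char 'b'): match length 0
  offset=4 (pos 1, char 'd'): match length 0
  offset=5 (pos 0, char 'd'): match length 0
Longest match has length 3 at offset 2.
next_char = character at position 5 + 3 = 8 -> 'e'

Best match: offset=2, length=3 (matching 'ede' starting at position 3)
LZ77 triple: (2, 3, 'e')


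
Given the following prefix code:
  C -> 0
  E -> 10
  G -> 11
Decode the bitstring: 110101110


Decoding step by step:
Bits 11 -> G
Bits 0 -> C
Bits 10 -> E
Bits 11 -> G
Bits 10 -> E


Decoded message: GCEGE


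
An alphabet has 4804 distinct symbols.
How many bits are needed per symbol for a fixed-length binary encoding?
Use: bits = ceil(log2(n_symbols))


log2(4804) = 12.23
Bracket: 2^12 = 4096 < 4804 <= 2^13 = 8192
So ceil(log2(4804)) = 13

bits = ceil(log2(4804)) = ceil(12.23) = 13 bits


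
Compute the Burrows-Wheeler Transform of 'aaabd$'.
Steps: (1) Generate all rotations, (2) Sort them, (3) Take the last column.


Rotations (sorted):
  0: $aaabd -> last char: d
  1: aaabd$ -> last char: $
  2: aabd$a -> last char: a
  3: abd$aa -> last char: a
  4: bd$aaa -> last char: a
  5: d$aaab -> last char: b


BWT = d$aaab


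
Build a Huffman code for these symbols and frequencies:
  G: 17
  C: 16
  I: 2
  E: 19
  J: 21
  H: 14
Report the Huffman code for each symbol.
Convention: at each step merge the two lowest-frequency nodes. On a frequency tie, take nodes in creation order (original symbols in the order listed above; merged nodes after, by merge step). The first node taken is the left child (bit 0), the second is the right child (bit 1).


Huffman tree construction:
Step 1: Merge I(2) + H(14) = 16
Step 2: Merge C(16) + (I+H)(16) = 32
Step 3: Merge G(17) + E(19) = 36
Step 4: Merge J(21) + (C+(I+H))(32) = 53
Step 5: Merge (G+E)(36) + (J+(C+(I+H)))(53) = 89
Read each symbol's code off the tree from the root (left child = 0, right child = 1).

Codes:
  G: 00 (length 2)
  C: 110 (length 3)
  I: 1110 (length 4)
  E: 01 (length 2)
  J: 10 (length 2)
  H: 1111 (length 4)
Average code length: 226/89 = 2.5393 bits/symbol


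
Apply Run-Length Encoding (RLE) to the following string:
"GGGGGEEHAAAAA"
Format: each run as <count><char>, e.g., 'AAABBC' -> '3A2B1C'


Scanning runs left to right:
  i=0: run of 'G' x 5 -> '5G'
  i=5: run of 'E' x 2 -> '2E'
  i=7: run of 'H' x 1 -> '1H'
  i=8: run of 'A' x 5 -> '5A'

RLE = 5G2E1H5A


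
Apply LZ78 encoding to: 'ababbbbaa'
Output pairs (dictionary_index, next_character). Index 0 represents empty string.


LZ78 encoding steps:
Dictionary: {0: ''}
Step 1: w='' (idx 0), next='a' -> output (0, 'a'), add 'a' as idx 1
Step 2: w='' (idx 0), next='b' -> output (0, 'b'), add 'b' as idx 2
Step 3: w='a' (idx 1), next='b' -> output (1, 'b'), add 'ab' as idx 3
Step 4: w='b' (idx 2), next='b' -> output (2, 'b'), add 'bb' as idx 4
Step 5: w='b' (idx 2), next='a' -> output (2, 'a'), add 'ba' as idx 5
Step 6: w='a' (idx 1), end of input -> output (1, '')


Encoded: [(0, 'a'), (0, 'b'), (1, 'b'), (2, 'b'), (2, 'a'), (1, '')]


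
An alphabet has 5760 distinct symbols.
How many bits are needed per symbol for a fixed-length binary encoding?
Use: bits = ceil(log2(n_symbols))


log2(5760) = 12.4919
Bracket: 2^12 = 4096 < 5760 <= 2^13 = 8192
So ceil(log2(5760)) = 13

bits = ceil(log2(5760)) = ceil(12.4919) = 13 bits


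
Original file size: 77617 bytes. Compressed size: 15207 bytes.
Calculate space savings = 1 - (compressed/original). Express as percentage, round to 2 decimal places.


ratio = compressed/original = 15207/77617 = 0.195924
savings = 1 - ratio = 1 - 0.195924 = 0.804076
as a percentage: 0.804076 * 100 = 80.41%

Space savings = 1 - 15207/77617 = 80.41%


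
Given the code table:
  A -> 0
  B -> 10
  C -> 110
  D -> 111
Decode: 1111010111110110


Decoding:
111 -> D
10 -> B
10 -> B
111 -> D
110 -> C
110 -> C


Result: DBBDCC


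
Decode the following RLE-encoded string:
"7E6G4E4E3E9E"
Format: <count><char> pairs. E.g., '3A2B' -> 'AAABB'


Expanding each <count><char> pair:
  7E -> 'EEEEEEE'
  6G -> 'GGGGGG'
  4E -> 'EEEE'
  4E -> 'EEEE'
  3E -> 'EEE'
  9E -> 'EEEEEEEEE'

Decoded = EEEEEEEGGGGGGEEEEEEEEEEEEEEEEEEEE


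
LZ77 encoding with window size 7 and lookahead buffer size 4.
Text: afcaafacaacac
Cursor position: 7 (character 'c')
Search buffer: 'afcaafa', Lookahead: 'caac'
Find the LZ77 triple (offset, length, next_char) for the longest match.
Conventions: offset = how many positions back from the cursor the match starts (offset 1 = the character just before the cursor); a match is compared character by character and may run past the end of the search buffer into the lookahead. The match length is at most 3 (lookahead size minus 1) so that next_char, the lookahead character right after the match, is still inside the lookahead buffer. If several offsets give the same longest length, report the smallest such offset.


Try each offset into the search buffer:
  offset=1 (pos 6, char 'a'): match length 0
  offset=2 (pos 5, char 'f'): match length 0
  offset=3 (pos 4, char 'a'): match length 0
  offset=4 (pos 3, char 'a'): match length 0
  offset=5 (pos 2, char 'c'): match length 3
  offset=6 (pos 1, char 'f'): match length 0
  offset=7 (pos 0, char 'a'): match length 0
Longest match has length 3 at offset 5.
next_char = character at position 7 + 3 = 10 -> 'c'

Best match: offset=5, length=3 (matching 'caa' starting at position 2)
LZ77 triple: (5, 3, 'c')


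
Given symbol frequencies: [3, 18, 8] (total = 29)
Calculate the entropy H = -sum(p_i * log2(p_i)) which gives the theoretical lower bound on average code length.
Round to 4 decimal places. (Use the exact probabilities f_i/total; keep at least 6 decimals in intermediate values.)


Per-symbol terms -p_i * log2(p_i) with p_i = f_i/29:
  p = 3/29 = 0.103448: log2(p) = -3.273018, -p*log2(p) = 0.338588
  p = 18/29 = 0.620690: log2(p) = -0.688056, -p*log2(p) = 0.427069
  p = 8/29 = 0.275862: log2(p) = -1.857981, -p*log2(p) = 0.512546
H = 0.338588 + 0.427069 + 0.512546 = 1.278203

H = 1.2782 bits/symbol


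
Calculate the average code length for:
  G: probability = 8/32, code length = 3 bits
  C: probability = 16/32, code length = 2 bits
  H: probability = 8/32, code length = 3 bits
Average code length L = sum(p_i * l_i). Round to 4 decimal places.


Weighted contributions p_i * l_i:
  G: (8/32) * 3 = 24/32
  C: (16/32) * 2 = 32/32
  H: (8/32) * 3 = 24/32
Sum = (24 + 32 + 24)/32 = 80/32

L = 80/32 = 2.5000 bits/symbol


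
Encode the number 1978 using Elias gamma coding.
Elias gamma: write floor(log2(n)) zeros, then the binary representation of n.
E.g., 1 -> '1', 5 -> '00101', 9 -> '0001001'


num_bits = floor(log2(1978)) + 1 = 11
leading_zeros = num_bits - 1 = 10
binary(1978) = 11110111010

Elias gamma(1978) = '0000000000' + '11110111010' = 000000000011110111010 (21 bits)


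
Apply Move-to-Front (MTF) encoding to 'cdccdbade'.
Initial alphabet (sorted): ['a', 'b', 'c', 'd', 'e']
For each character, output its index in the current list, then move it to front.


MTF encoding:
'c': index 2 in ['a', 'b', 'c', 'd', 'e'] -> ['c', 'a', 'b', 'd', 'e']
'd': index 3 in ['c', 'a', 'b', 'd', 'e'] -> ['d', 'c', 'a', 'b', 'e']
'c': index 1 in ['d', 'c', 'a', 'b', 'e'] -> ['c', 'd', 'a', 'b', 'e']
'c': index 0 in ['c', 'd', 'a', 'b', 'e'] -> ['c', 'd', 'a', 'b', 'e']
'd': index 1 in ['c', 'd', 'a', 'b', 'e'] -> ['d', 'c', 'a', 'b', 'e']
'b': index 3 in ['d', 'c', 'a', 'b', 'e'] -> ['b', 'd', 'c', 'a', 'e']
'a': index 3 in ['b', 'd', 'c', 'a', 'e'] -> ['a', 'b', 'd', 'c', 'e']
'd': index 2 in ['a', 'b', 'd', 'c', 'e'] -> ['d', 'a', 'b', 'c', 'e']
'e': index 4 in ['d', 'a', 'b', 'c', 'e'] -> ['e', 'd', 'a', 'b', 'c']


Output: [2, 3, 1, 0, 1, 3, 3, 2, 4]


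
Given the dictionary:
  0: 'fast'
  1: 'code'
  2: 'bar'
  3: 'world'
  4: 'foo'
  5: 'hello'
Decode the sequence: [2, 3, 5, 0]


Look up each index in the dictionary:
  2 -> 'bar'
  3 -> 'world'
  5 -> 'hello'
  0 -> 'fast'

Decoded: "bar world hello fast"


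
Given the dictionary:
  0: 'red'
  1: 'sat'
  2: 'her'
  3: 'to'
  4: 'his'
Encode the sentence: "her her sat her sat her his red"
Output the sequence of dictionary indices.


Look up each word in the dictionary:
  'her' -> 2
  'her' -> 2
  'sat' -> 1
  'her' -> 2
  'sat' -> 1
  'her' -> 2
  'his' -> 4
  'red' -> 0

Encoded: [2, 2, 1, 2, 1, 2, 4, 0]


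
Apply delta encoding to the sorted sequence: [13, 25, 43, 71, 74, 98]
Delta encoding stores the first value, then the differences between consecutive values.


First value: 13
Deltas:
  25 - 13 = 12
  43 - 25 = 18
  71 - 43 = 28
  74 - 71 = 3
  98 - 74 = 24


Delta encoded: [13, 12, 18, 28, 3, 24]


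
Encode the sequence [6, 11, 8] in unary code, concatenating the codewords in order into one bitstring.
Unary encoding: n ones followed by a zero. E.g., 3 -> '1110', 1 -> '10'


Encode each number as n ones followed by a terminating 0:
  6 -> 1111110 (7 bits)
  11 -> 111111111110 (12 bits)
  8 -> 111111110 (9 bits)
Total length = 7 + 12 + 9 = 28 bits.

Unary([6, 11, 8]) = 1111110111111111110111111110 (28 bits)


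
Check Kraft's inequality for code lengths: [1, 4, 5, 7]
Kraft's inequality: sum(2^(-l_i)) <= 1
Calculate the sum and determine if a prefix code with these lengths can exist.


Sum = 2^(-1) + 2^(-4) + 2^(-5) + 2^(-7)
    = 0.5 + 0.0625 + 0.03125 + 0.0078125
    = 77/128 = 0.6015625
Since 0.6015625 <= 1, Kraft's inequality IS satisfied.
A prefix code with these lengths CAN exist.

Kraft sum = 0.6015625. Satisfied.


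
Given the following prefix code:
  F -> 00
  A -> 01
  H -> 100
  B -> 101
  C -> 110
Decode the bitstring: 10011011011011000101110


Decoding step by step:
Bits 100 -> H
Bits 110 -> C
Bits 110 -> C
Bits 110 -> C
Bits 110 -> C
Bits 00 -> F
Bits 101 -> B
Bits 110 -> C


Decoded message: HCCCCFBC


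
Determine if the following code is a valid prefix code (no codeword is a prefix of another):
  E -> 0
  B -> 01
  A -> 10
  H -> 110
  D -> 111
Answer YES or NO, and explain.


Checking each pair (does one codeword prefix another?):
  E='0' vs B='01': prefix -- VIOLATION

NO -- this is NOT a valid prefix code. E (0) is a prefix of B (01).


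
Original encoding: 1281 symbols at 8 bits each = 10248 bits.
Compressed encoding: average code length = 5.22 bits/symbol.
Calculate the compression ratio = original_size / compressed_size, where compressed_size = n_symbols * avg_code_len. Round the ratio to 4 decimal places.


original_size = n_symbols * orig_bits = 1281 * 8 = 10248 bits
compressed_size = n_symbols * avg_code_len = 1281 * 5.22 = 6686.82 bits
ratio = original_size / compressed_size = 10248 / 6686.82 = 1.5326

Compression ratio = 1.5326


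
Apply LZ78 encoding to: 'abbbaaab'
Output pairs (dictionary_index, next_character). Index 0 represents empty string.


LZ78 encoding steps:
Dictionary: {0: ''}
Step 1: w='' (idx 0), next='a' -> output (0, 'a'), add 'a' as idx 1
Step 2: w='' (idx 0), next='b' -> output (0, 'b'), add 'b' as idx 2
Step 3: w='b' (idx 2), next='b' -> output (2, 'b'), add 'bb' as idx 3
Step 4: w='a' (idx 1), next='a' -> output (1, 'a'), add 'aa' as idx 4
Step 5: w='a' (idx 1), next='b' -> output (1, 'b'), add 'ab' as idx 5


Encoded: [(0, 'a'), (0, 'b'), (2, 'b'), (1, 'a'), (1, 'b')]


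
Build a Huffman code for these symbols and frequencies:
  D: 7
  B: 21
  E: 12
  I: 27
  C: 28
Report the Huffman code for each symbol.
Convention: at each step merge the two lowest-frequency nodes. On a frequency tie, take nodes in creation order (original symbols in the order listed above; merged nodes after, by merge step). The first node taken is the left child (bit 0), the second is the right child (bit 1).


Huffman tree construction:
Step 1: Merge D(7) + E(12) = 19
Step 2: Merge (D+E)(19) + B(21) = 40
Step 3: Merge I(27) + C(28) = 55
Step 4: Merge ((D+E)+B)(40) + (I+C)(55) = 95
Read each symbol's code off the tree from the root (left child = 0, right child = 1).

Codes:
  D: 000 (length 3)
  B: 01 (length 2)
  E: 001 (length 3)
  I: 10 (length 2)
  C: 11 (length 2)
Average code length: 209/95 = 2.2000 bits/symbol


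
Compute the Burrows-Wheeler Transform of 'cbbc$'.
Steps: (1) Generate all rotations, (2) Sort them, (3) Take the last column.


Rotations (sorted):
  0: $cbbc -> last char: c
  1: bbc$c -> last char: c
  2: bc$cb -> last char: b
  3: c$cbb -> last char: b
  4: cbbc$ -> last char: $


BWT = ccbb$


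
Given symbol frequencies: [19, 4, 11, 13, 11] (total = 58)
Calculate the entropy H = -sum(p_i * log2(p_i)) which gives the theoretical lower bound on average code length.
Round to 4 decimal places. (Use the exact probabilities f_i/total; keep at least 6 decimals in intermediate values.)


Per-symbol terms -p_i * log2(p_i) with p_i = f_i/58:
  p = 19/58 = 0.327586: log2(p) = -1.610053, -p*log2(p) = 0.527431
  p = 4/58 = 0.068966: log2(p) = -3.857981, -p*log2(p) = 0.266068
  p = 11/58 = 0.189655: log2(p) = -2.398549, -p*log2(p) = 0.454897
  p = 13/58 = 0.224138: log2(p) = -2.157541, -p*log2(p) = 0.483587
  p = 11/58 = 0.189655: log2(p) = -2.398549, -p*log2(p) = 0.454897
H = 0.527431 + 0.266068 + 0.454897 + 0.483587 + 0.454897 = 2.186880

H = 2.1869 bits/symbol


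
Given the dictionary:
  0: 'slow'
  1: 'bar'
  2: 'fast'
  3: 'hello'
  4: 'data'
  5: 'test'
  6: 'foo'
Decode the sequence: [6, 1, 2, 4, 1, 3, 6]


Look up each index in the dictionary:
  6 -> 'foo'
  1 -> 'bar'
  2 -> 'fast'
  4 -> 'data'
  1 -> 'bar'
  3 -> 'hello'
  6 -> 'foo'

Decoded: "foo bar fast data bar hello foo"


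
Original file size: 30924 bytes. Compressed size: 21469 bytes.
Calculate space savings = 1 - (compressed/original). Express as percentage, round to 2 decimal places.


ratio = compressed/original = 21469/30924 = 0.69425
savings = 1 - ratio = 1 - 0.69425 = 0.30575
as a percentage: 0.30575 * 100 = 30.57%

Space savings = 1 - 21469/30924 = 30.57%


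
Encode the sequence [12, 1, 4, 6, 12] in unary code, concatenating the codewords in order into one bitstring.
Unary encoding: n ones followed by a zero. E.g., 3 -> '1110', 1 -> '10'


Encode each number as n ones followed by a terminating 0:
  12 -> 1111111111110 (13 bits)
  1 -> 10 (2 bits)
  4 -> 11110 (5 bits)
  6 -> 1111110 (7 bits)
  12 -> 1111111111110 (13 bits)
Total length = 13 + 2 + 5 + 7 + 13 = 40 bits.

Unary([12, 1, 4, 6, 12]) = 1111111111110101111011111101111111111110 (40 bits)


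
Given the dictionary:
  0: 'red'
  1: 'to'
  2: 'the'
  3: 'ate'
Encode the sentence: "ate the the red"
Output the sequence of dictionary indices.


Look up each word in the dictionary:
  'ate' -> 3
  'the' -> 2
  'the' -> 2
  'red' -> 0

Encoded: [3, 2, 2, 0]


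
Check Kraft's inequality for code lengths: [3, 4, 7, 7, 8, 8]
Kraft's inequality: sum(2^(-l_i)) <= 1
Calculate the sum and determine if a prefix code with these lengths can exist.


Sum = 2^(-3) + 2^(-4) + 2^(-7) + 2^(-7) + 2^(-8) + 2^(-8)
    = 0.125 + 0.0625 + 0.0078125 + 0.0078125 + 0.00390625 + 0.00390625
    = 54/256 = 0.2109375
Since 0.2109375 <= 1, Kraft's inequality IS satisfied.
A prefix code with these lengths CAN exist.

Kraft sum = 0.2109375. Satisfied.


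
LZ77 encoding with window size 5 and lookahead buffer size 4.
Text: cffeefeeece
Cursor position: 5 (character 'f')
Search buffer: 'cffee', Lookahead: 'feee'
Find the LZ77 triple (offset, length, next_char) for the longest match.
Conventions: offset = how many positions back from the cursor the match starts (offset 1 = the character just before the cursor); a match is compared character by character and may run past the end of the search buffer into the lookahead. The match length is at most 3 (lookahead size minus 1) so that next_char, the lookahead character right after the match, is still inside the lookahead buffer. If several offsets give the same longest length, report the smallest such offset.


Try each offset into the search buffer:
  offset=1 (pos 4, char 'e'): match length 0
  offset=2 (pos 3, char 'e'): match length 0
  offset=3 (pos 2, char 'f'): match length 3
  offset=4 (pos 1, char 'f'): match length 1
  offset=5 (pos 0, char 'c'): match length 0
Longest match has length 3 at offset 3.
next_char = character at position 5 + 3 = 8 -> 'e'

Best match: offset=3, length=3 (matching 'fee' starting at position 2)
LZ77 triple: (3, 3, 'e')


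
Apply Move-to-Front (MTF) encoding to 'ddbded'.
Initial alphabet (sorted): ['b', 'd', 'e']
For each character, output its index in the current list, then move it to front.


MTF encoding:
'd': index 1 in ['b', 'd', 'e'] -> ['d', 'b', 'e']
'd': index 0 in ['d', 'b', 'e'] -> ['d', 'b', 'e']
'b': index 1 in ['d', 'b', 'e'] -> ['b', 'd', 'e']
'd': index 1 in ['b', 'd', 'e'] -> ['d', 'b', 'e']
'e': index 2 in ['d', 'b', 'e'] -> ['e', 'd', 'b']
'd': index 1 in ['e', 'd', 'b'] -> ['d', 'e', 'b']


Output: [1, 0, 1, 1, 2, 1]


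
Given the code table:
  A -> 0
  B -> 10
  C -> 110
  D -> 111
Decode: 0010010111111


Decoding:
0 -> A
0 -> A
10 -> B
0 -> A
10 -> B
111 -> D
111 -> D


Result: AABABDD


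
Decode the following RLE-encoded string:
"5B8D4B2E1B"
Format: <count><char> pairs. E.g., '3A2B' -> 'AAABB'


Expanding each <count><char> pair:
  5B -> 'BBBBB'
  8D -> 'DDDDDDDD'
  4B -> 'BBBB'
  2E -> 'EE'
  1B -> 'B'

Decoded = BBBBBDDDDDDDDBBBBEEB


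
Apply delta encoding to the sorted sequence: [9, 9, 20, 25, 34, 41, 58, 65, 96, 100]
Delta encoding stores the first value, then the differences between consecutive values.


First value: 9
Deltas:
  9 - 9 = 0
  20 - 9 = 11
  25 - 20 = 5
  34 - 25 = 9
  41 - 34 = 7
  58 - 41 = 17
  65 - 58 = 7
  96 - 65 = 31
  100 - 96 = 4


Delta encoded: [9, 0, 11, 5, 9, 7, 17, 7, 31, 4]


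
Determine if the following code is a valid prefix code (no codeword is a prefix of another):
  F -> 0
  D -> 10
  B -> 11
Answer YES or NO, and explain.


Checking each pair (does one codeword prefix another?):
  F='0' vs D='10': no prefix
  F='0' vs B='11': no prefix
  D='10' vs F='0': no prefix
  D='10' vs B='11': no prefix
  B='11' vs F='0': no prefix
  B='11' vs D='10': no prefix
No violation found over all pairs.

YES -- this is a valid prefix code. No codeword is a prefix of any other codeword.


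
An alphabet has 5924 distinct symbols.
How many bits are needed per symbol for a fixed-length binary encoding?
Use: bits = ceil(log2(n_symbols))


log2(5924) = 12.5324
Bracket: 2^12 = 4096 < 5924 <= 2^13 = 8192
So ceil(log2(5924)) = 13

bits = ceil(log2(5924)) = ceil(12.5324) = 13 bits


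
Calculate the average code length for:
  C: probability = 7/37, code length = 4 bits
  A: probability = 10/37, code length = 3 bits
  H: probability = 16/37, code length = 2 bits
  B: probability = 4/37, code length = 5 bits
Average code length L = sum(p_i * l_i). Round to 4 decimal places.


Weighted contributions p_i * l_i:
  C: (7/37) * 4 = 28/37
  A: (10/37) * 3 = 30/37
  H: (16/37) * 2 = 32/37
  B: (4/37) * 5 = 20/37
Sum = (28 + 30 + 32 + 20)/37 = 110/37

L = 110/37 = 2.9730 bits/symbol


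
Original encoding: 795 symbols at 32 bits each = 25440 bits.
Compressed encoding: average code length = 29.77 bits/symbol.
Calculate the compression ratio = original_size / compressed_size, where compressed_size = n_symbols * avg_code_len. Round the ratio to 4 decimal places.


original_size = n_symbols * orig_bits = 795 * 32 = 25440 bits
compressed_size = n_symbols * avg_code_len = 795 * 29.77 = 23667.15 bits
ratio = original_size / compressed_size = 25440 / 23667.15 = 1.0749

Compression ratio = 1.0749


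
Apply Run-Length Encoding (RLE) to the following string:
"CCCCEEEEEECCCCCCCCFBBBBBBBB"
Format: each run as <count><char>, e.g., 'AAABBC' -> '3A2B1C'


Scanning runs left to right:
  i=0: run of 'C' x 4 -> '4C'
  i=4: run of 'E' x 6 -> '6E'
  i=10: run of 'C' x 8 -> '8C'
  i=18: run of 'F' x 1 -> '1F'
  i=19: run of 'B' x 8 -> '8B'

RLE = 4C6E8C1F8B


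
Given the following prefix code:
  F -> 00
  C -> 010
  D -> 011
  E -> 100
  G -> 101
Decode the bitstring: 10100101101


Decoding step by step:
Bits 101 -> G
Bits 00 -> F
Bits 101 -> G
Bits 101 -> G


Decoded message: GFGG


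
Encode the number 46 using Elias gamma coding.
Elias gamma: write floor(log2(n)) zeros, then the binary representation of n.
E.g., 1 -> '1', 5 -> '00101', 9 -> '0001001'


num_bits = floor(log2(46)) + 1 = 6
leading_zeros = num_bits - 1 = 5
binary(46) = 101110

Elias gamma(46) = '00000' + '101110' = 00000101110 (11 bits)


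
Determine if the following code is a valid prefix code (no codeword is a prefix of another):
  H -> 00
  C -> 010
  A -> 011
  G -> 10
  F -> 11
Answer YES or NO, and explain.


Checking each pair (does one codeword prefix another?):
  H='00' vs C='010': no prefix
  H='00' vs A='011': no prefix
  H='00' vs G='10': no prefix
  H='00' vs F='11': no prefix
  C='010' vs H='00': no prefix
  C='010' vs A='011': no prefix
  C='010' vs G='10': no prefix
  C='010' vs F='11': no prefix
  A='011' vs H='00': no prefix
  A='011' vs C='010': no prefix
  A='011' vs G='10': no prefix
  A='011' vs F='11': no prefix
  G='10' vs H='00': no prefix
  G='10' vs C='010': no prefix
  G='10' vs A='011': no prefix
  G='10' vs F='11': no prefix
  F='11' vs H='00': no prefix
  F='11' vs C='010': no prefix
  F='11' vs A='011': no prefix
  F='11' vs G='10': no prefix
No violation found over all pairs.

YES -- this is a valid prefix code. No codeword is a prefix of any other codeword.
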